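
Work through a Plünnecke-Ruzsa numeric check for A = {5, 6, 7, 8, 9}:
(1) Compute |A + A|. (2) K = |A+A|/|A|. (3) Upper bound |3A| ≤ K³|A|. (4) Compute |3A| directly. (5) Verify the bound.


|A| = 5.
Step 1: Compute A + A by enumerating all 25 pairs.
A + A = {10, 11, 12, 13, 14, 15, 16, 17, 18}, so |A + A| = 9.
Step 2: Doubling constant K = |A + A|/|A| = 9/5 = 9/5 ≈ 1.8000.
Step 3: Plünnecke-Ruzsa gives |3A| ≤ K³·|A| = (1.8000)³ · 5 ≈ 29.1600.
Step 4: Compute 3A = A + A + A directly by enumerating all triples (a,b,c) ∈ A³; |3A| = 13.
Step 5: Check 13 ≤ 29.1600? Yes ✓.

K = 9/5, Plünnecke-Ruzsa bound K³|A| ≈ 29.1600, |3A| = 13, inequality holds.


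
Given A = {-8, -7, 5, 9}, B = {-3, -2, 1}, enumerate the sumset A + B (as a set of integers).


A + B = {a + b : a ∈ A, b ∈ B}.
Enumerate all |A|·|B| = 4·3 = 12 pairs (a, b) and collect distinct sums.
a = -8: -8+-3=-11, -8+-2=-10, -8+1=-7
a = -7: -7+-3=-10, -7+-2=-9, -7+1=-6
a = 5: 5+-3=2, 5+-2=3, 5+1=6
a = 9: 9+-3=6, 9+-2=7, 9+1=10
Collecting distinct sums: A + B = {-11, -10, -9, -7, -6, 2, 3, 6, 7, 10}
|A + B| = 10

A + B = {-11, -10, -9, -7, -6, 2, 3, 6, 7, 10}


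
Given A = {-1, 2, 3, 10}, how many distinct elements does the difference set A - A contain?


A - A = {a - a' : a, a' ∈ A}; |A| = 4.
Bounds: 2|A|-1 ≤ |A - A| ≤ |A|² - |A| + 1, i.e. 7 ≤ |A - A| ≤ 13.
Note: 0 ∈ A - A always (from a - a). The set is symmetric: if d ∈ A - A then -d ∈ A - A.
Enumerate nonzero differences d = a - a' with a > a' (then include -d):
Positive differences: {1, 3, 4, 7, 8, 11}
Full difference set: {0} ∪ (positive diffs) ∪ (negative diffs).
|A - A| = 1 + 2·6 = 13 (matches direct enumeration: 13).

|A - A| = 13


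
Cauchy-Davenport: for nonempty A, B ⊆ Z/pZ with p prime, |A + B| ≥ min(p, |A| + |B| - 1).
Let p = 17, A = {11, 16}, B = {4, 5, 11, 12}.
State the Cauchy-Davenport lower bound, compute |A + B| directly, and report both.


Cauchy-Davenport: |A + B| ≥ min(p, |A| + |B| - 1) for A, B nonempty in Z/pZ.
|A| = 2, |B| = 4, p = 17.
CD lower bound = min(17, 2 + 4 - 1) = min(17, 5) = 5.
Compute A + B mod 17 directly:
a = 11: 11+4=15, 11+5=16, 11+11=5, 11+12=6
a = 16: 16+4=3, 16+5=4, 16+11=10, 16+12=11
A + B = {3, 4, 5, 6, 10, 11, 15, 16}, so |A + B| = 8.
Verify: 8 ≥ 5? Yes ✓.

CD lower bound = 5, actual |A + B| = 8.


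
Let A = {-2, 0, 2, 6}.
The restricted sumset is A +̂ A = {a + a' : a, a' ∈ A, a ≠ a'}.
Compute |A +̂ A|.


Restricted sumset: A +̂ A = {a + a' : a ∈ A, a' ∈ A, a ≠ a'}.
Equivalently, take A + A and drop any sum 2a that is achievable ONLY as a + a for a ∈ A (i.e. sums representable only with equal summands).
Enumerate pairs (a, a') with a < a' (symmetric, so each unordered pair gives one sum; this covers all a ≠ a'):
  -2 + 0 = -2
  -2 + 2 = 0
  -2 + 6 = 4
  0 + 2 = 2
  0 + 6 = 6
  2 + 6 = 8
Collected distinct sums: {-2, 0, 2, 4, 6, 8}
|A +̂ A| = 6
(Reference bound: |A +̂ A| ≥ 2|A| - 3 for |A| ≥ 2, with |A| = 4 giving ≥ 5.)

|A +̂ A| = 6


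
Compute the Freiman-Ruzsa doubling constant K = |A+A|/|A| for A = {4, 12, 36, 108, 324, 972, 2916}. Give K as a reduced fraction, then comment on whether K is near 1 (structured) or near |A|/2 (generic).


|A| = 7.
Compute A + A by enumerating all 49 pairs.
A + A = {8, 16, 24, 40, 48, 72, 112, 120, 144, 216, 328, 336, 360, 432, 648, 976, 984, 1008, 1080, 1296, 1944, 2920, 2928, 2952, 3024, 3240, 3888, 5832}, so |A + A| = 28.
K = |A + A| / |A| = 28/7 = 4/1 ≈ 4.0000.
Reference: AP of size 7 gives K = 13/7 ≈ 1.8571; a fully generic set of size 7 gives K ≈ 4.0000.

|A| = 7, |A + A| = 28, K = 28/7 = 4/1.


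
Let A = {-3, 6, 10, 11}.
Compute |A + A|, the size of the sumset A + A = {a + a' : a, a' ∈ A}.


A + A = {a + a' : a, a' ∈ A}; |A| = 4.
General bounds: 2|A| - 1 ≤ |A + A| ≤ |A|(|A|+1)/2, i.e. 7 ≤ |A + A| ≤ 10.
Lower bound 2|A|-1 is attained iff A is an arithmetic progression.
Enumerate sums a + a' for a ≤ a' (symmetric, so this suffices):
a = -3: -3+-3=-6, -3+6=3, -3+10=7, -3+11=8
a = 6: 6+6=12, 6+10=16, 6+11=17
a = 10: 10+10=20, 10+11=21
a = 11: 11+11=22
Distinct sums: {-6, 3, 7, 8, 12, 16, 17, 20, 21, 22}
|A + A| = 10

|A + A| = 10


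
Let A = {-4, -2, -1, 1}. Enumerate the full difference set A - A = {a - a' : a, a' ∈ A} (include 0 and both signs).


A - A = {a - a' : a, a' ∈ A}.
Compute a - a' for each ordered pair (a, a'):
a = -4: -4--4=0, -4--2=-2, -4--1=-3, -4-1=-5
a = -2: -2--4=2, -2--2=0, -2--1=-1, -2-1=-3
a = -1: -1--4=3, -1--2=1, -1--1=0, -1-1=-2
a = 1: 1--4=5, 1--2=3, 1--1=2, 1-1=0
Collecting distinct values (and noting 0 appears from a-a):
A - A = {-5, -3, -2, -1, 0, 1, 2, 3, 5}
|A - A| = 9

A - A = {-5, -3, -2, -1, 0, 1, 2, 3, 5}


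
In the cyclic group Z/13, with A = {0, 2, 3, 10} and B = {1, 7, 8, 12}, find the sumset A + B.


Work in Z/13Z: reduce every sum a + b modulo 13.
Enumerate all 16 pairs:
a = 0: 0+1=1, 0+7=7, 0+8=8, 0+12=12
a = 2: 2+1=3, 2+7=9, 2+8=10, 2+12=1
a = 3: 3+1=4, 3+7=10, 3+8=11, 3+12=2
a = 10: 10+1=11, 10+7=4, 10+8=5, 10+12=9
Distinct residues collected: {1, 2, 3, 4, 5, 7, 8, 9, 10, 11, 12}
|A + B| = 11 (out of 13 total residues).

A + B = {1, 2, 3, 4, 5, 7, 8, 9, 10, 11, 12}


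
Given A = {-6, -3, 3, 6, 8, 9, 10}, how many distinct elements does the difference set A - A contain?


A - A = {a - a' : a, a' ∈ A}; |A| = 7.
Bounds: 2|A|-1 ≤ |A - A| ≤ |A|² - |A| + 1, i.e. 13 ≤ |A - A| ≤ 43.
Note: 0 ∈ A - A always (from a - a). The set is symmetric: if d ∈ A - A then -d ∈ A - A.
Enumerate nonzero differences d = a - a' with a > a' (then include -d):
Positive differences: {1, 2, 3, 4, 5, 6, 7, 9, 11, 12, 13, 14, 15, 16}
Full difference set: {0} ∪ (positive diffs) ∪ (negative diffs).
|A - A| = 1 + 2·14 = 29 (matches direct enumeration: 29).

|A - A| = 29


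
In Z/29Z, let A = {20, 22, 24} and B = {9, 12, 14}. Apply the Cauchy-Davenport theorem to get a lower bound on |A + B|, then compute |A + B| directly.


Cauchy-Davenport: |A + B| ≥ min(p, |A| + |B| - 1) for A, B nonempty in Z/pZ.
|A| = 3, |B| = 3, p = 29.
CD lower bound = min(29, 3 + 3 - 1) = min(29, 5) = 5.
Compute A + B mod 29 directly:
a = 20: 20+9=0, 20+12=3, 20+14=5
a = 22: 22+9=2, 22+12=5, 22+14=7
a = 24: 24+9=4, 24+12=7, 24+14=9
A + B = {0, 2, 3, 4, 5, 7, 9}, so |A + B| = 7.
Verify: 7 ≥ 5? Yes ✓.

CD lower bound = 5, actual |A + B| = 7.


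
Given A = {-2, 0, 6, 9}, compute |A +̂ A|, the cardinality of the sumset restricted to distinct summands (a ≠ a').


Restricted sumset: A +̂ A = {a + a' : a ∈ A, a' ∈ A, a ≠ a'}.
Equivalently, take A + A and drop any sum 2a that is achievable ONLY as a + a for a ∈ A (i.e. sums representable only with equal summands).
Enumerate pairs (a, a') with a < a' (symmetric, so each unordered pair gives one sum; this covers all a ≠ a'):
  -2 + 0 = -2
  -2 + 6 = 4
  -2 + 9 = 7
  0 + 6 = 6
  0 + 9 = 9
  6 + 9 = 15
Collected distinct sums: {-2, 4, 6, 7, 9, 15}
|A +̂ A| = 6
(Reference bound: |A +̂ A| ≥ 2|A| - 3 for |A| ≥ 2, with |A| = 4 giving ≥ 5.)

|A +̂ A| = 6


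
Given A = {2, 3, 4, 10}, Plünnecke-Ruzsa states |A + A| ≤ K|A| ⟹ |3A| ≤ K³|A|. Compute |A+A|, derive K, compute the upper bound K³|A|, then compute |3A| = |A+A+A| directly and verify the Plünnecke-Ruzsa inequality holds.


|A| = 4.
Step 1: Compute A + A by enumerating all 16 pairs.
A + A = {4, 5, 6, 7, 8, 12, 13, 14, 20}, so |A + A| = 9.
Step 2: Doubling constant K = |A + A|/|A| = 9/4 = 9/4 ≈ 2.2500.
Step 3: Plünnecke-Ruzsa gives |3A| ≤ K³·|A| = (2.2500)³ · 4 ≈ 45.5625.
Step 4: Compute 3A = A + A + A directly by enumerating all triples (a,b,c) ∈ A³; |3A| = 16.
Step 5: Check 16 ≤ 45.5625? Yes ✓.

K = 9/4, Plünnecke-Ruzsa bound K³|A| ≈ 45.5625, |3A| = 16, inequality holds.


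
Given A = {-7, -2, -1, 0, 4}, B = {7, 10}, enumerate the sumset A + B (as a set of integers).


A + B = {a + b : a ∈ A, b ∈ B}.
Enumerate all |A|·|B| = 5·2 = 10 pairs (a, b) and collect distinct sums.
a = -7: -7+7=0, -7+10=3
a = -2: -2+7=5, -2+10=8
a = -1: -1+7=6, -1+10=9
a = 0: 0+7=7, 0+10=10
a = 4: 4+7=11, 4+10=14
Collecting distinct sums: A + B = {0, 3, 5, 6, 7, 8, 9, 10, 11, 14}
|A + B| = 10

A + B = {0, 3, 5, 6, 7, 8, 9, 10, 11, 14}


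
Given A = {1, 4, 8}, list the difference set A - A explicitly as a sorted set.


A - A = {a - a' : a, a' ∈ A}.
Compute a - a' for each ordered pair (a, a'):
a = 1: 1-1=0, 1-4=-3, 1-8=-7
a = 4: 4-1=3, 4-4=0, 4-8=-4
a = 8: 8-1=7, 8-4=4, 8-8=0
Collecting distinct values (and noting 0 appears from a-a):
A - A = {-7, -4, -3, 0, 3, 4, 7}
|A - A| = 7

A - A = {-7, -4, -3, 0, 3, 4, 7}


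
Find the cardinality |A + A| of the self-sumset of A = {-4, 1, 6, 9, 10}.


A + A = {a + a' : a, a' ∈ A}; |A| = 5.
General bounds: 2|A| - 1 ≤ |A + A| ≤ |A|(|A|+1)/2, i.e. 9 ≤ |A + A| ≤ 15.
Lower bound 2|A|-1 is attained iff A is an arithmetic progression.
Enumerate sums a + a' for a ≤ a' (symmetric, so this suffices):
a = -4: -4+-4=-8, -4+1=-3, -4+6=2, -4+9=5, -4+10=6
a = 1: 1+1=2, 1+6=7, 1+9=10, 1+10=11
a = 6: 6+6=12, 6+9=15, 6+10=16
a = 9: 9+9=18, 9+10=19
a = 10: 10+10=20
Distinct sums: {-8, -3, 2, 5, 6, 7, 10, 11, 12, 15, 16, 18, 19, 20}
|A + A| = 14

|A + A| = 14


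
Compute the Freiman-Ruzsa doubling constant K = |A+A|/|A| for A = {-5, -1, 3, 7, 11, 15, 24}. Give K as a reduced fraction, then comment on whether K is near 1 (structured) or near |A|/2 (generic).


|A| = 7.
Compute A + A by enumerating all 49 pairs.
A + A = {-10, -6, -2, 2, 6, 10, 14, 18, 19, 22, 23, 26, 27, 30, 31, 35, 39, 48}, so |A + A| = 18.
K = |A + A| / |A| = 18/7 (already in lowest terms) ≈ 2.5714.
Reference: AP of size 7 gives K = 13/7 ≈ 1.8571; a fully generic set of size 7 gives K ≈ 4.0000.

|A| = 7, |A + A| = 18, K = 18/7.


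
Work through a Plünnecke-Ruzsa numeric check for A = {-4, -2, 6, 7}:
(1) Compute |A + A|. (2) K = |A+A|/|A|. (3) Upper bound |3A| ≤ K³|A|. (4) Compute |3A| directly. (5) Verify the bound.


|A| = 4.
Step 1: Compute A + A by enumerating all 16 pairs.
A + A = {-8, -6, -4, 2, 3, 4, 5, 12, 13, 14}, so |A + A| = 10.
Step 2: Doubling constant K = |A + A|/|A| = 10/4 = 10/4 ≈ 2.5000.
Step 3: Plünnecke-Ruzsa gives |3A| ≤ K³·|A| = (2.5000)³ · 4 ≈ 62.5000.
Step 4: Compute 3A = A + A + A directly by enumerating all triples (a,b,c) ∈ A³; |3A| = 19.
Step 5: Check 19 ≤ 62.5000? Yes ✓.

K = 10/4, Plünnecke-Ruzsa bound K³|A| ≈ 62.5000, |3A| = 19, inequality holds.


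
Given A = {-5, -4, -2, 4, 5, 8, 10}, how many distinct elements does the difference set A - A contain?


A - A = {a - a' : a, a' ∈ A}; |A| = 7.
Bounds: 2|A|-1 ≤ |A - A| ≤ |A|² - |A| + 1, i.e. 13 ≤ |A - A| ≤ 43.
Note: 0 ∈ A - A always (from a - a). The set is symmetric: if d ∈ A - A then -d ∈ A - A.
Enumerate nonzero differences d = a - a' with a > a' (then include -d):
Positive differences: {1, 2, 3, 4, 5, 6, 7, 8, 9, 10, 12, 13, 14, 15}
Full difference set: {0} ∪ (positive diffs) ∪ (negative diffs).
|A - A| = 1 + 2·14 = 29 (matches direct enumeration: 29).

|A - A| = 29


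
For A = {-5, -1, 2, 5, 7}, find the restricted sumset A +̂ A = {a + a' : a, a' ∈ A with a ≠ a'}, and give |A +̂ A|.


Restricted sumset: A +̂ A = {a + a' : a ∈ A, a' ∈ A, a ≠ a'}.
Equivalently, take A + A and drop any sum 2a that is achievable ONLY as a + a for a ∈ A (i.e. sums representable only with equal summands).
Enumerate pairs (a, a') with a < a' (symmetric, so each unordered pair gives one sum; this covers all a ≠ a'):
  -5 + -1 = -6
  -5 + 2 = -3
  -5 + 5 = 0
  -5 + 7 = 2
  -1 + 2 = 1
  -1 + 5 = 4
  -1 + 7 = 6
  2 + 5 = 7
  2 + 7 = 9
  5 + 7 = 12
Collected distinct sums: {-6, -3, 0, 1, 2, 4, 6, 7, 9, 12}
|A +̂ A| = 10
(Reference bound: |A +̂ A| ≥ 2|A| - 3 for |A| ≥ 2, with |A| = 5 giving ≥ 7.)

|A +̂ A| = 10


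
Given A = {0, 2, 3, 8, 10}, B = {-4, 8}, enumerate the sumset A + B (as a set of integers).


A + B = {a + b : a ∈ A, b ∈ B}.
Enumerate all |A|·|B| = 5·2 = 10 pairs (a, b) and collect distinct sums.
a = 0: 0+-4=-4, 0+8=8
a = 2: 2+-4=-2, 2+8=10
a = 3: 3+-4=-1, 3+8=11
a = 8: 8+-4=4, 8+8=16
a = 10: 10+-4=6, 10+8=18
Collecting distinct sums: A + B = {-4, -2, -1, 4, 6, 8, 10, 11, 16, 18}
|A + B| = 10

A + B = {-4, -2, -1, 4, 6, 8, 10, 11, 16, 18}


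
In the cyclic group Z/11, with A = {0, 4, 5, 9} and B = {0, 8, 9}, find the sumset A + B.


Work in Z/11Z: reduce every sum a + b modulo 11.
Enumerate all 12 pairs:
a = 0: 0+0=0, 0+8=8, 0+9=9
a = 4: 4+0=4, 4+8=1, 4+9=2
a = 5: 5+0=5, 5+8=2, 5+9=3
a = 9: 9+0=9, 9+8=6, 9+9=7
Distinct residues collected: {0, 1, 2, 3, 4, 5, 6, 7, 8, 9}
|A + B| = 10 (out of 11 total residues).

A + B = {0, 1, 2, 3, 4, 5, 6, 7, 8, 9}


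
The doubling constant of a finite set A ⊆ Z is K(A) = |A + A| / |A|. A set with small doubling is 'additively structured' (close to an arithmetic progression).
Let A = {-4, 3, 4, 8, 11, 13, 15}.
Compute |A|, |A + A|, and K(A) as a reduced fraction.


|A| = 7.
Compute A + A by enumerating all 49 pairs.
A + A = {-8, -1, 0, 4, 6, 7, 8, 9, 11, 12, 14, 15, 16, 17, 18, 19, 21, 22, 23, 24, 26, 28, 30}, so |A + A| = 23.
K = |A + A| / |A| = 23/7 (already in lowest terms) ≈ 3.2857.
Reference: AP of size 7 gives K = 13/7 ≈ 1.8571; a fully generic set of size 7 gives K ≈ 4.0000.

|A| = 7, |A + A| = 23, K = 23/7.


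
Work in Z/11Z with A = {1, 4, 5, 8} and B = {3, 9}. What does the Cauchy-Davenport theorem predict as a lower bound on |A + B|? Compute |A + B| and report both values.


Cauchy-Davenport: |A + B| ≥ min(p, |A| + |B| - 1) for A, B nonempty in Z/pZ.
|A| = 4, |B| = 2, p = 11.
CD lower bound = min(11, 4 + 2 - 1) = min(11, 5) = 5.
Compute A + B mod 11 directly:
a = 1: 1+3=4, 1+9=10
a = 4: 4+3=7, 4+9=2
a = 5: 5+3=8, 5+9=3
a = 8: 8+3=0, 8+9=6
A + B = {0, 2, 3, 4, 6, 7, 8, 10}, so |A + B| = 8.
Verify: 8 ≥ 5? Yes ✓.

CD lower bound = 5, actual |A + B| = 8.


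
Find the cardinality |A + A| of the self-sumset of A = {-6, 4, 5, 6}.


A + A = {a + a' : a, a' ∈ A}; |A| = 4.
General bounds: 2|A| - 1 ≤ |A + A| ≤ |A|(|A|+1)/2, i.e. 7 ≤ |A + A| ≤ 10.
Lower bound 2|A|-1 is attained iff A is an arithmetic progression.
Enumerate sums a + a' for a ≤ a' (symmetric, so this suffices):
a = -6: -6+-6=-12, -6+4=-2, -6+5=-1, -6+6=0
a = 4: 4+4=8, 4+5=9, 4+6=10
a = 5: 5+5=10, 5+6=11
a = 6: 6+6=12
Distinct sums: {-12, -2, -1, 0, 8, 9, 10, 11, 12}
|A + A| = 9

|A + A| = 9


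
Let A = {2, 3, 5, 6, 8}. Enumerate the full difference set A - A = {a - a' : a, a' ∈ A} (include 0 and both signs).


A - A = {a - a' : a, a' ∈ A}.
Compute a - a' for each ordered pair (a, a'):
a = 2: 2-2=0, 2-3=-1, 2-5=-3, 2-6=-4, 2-8=-6
a = 3: 3-2=1, 3-3=0, 3-5=-2, 3-6=-3, 3-8=-5
a = 5: 5-2=3, 5-3=2, 5-5=0, 5-6=-1, 5-8=-3
a = 6: 6-2=4, 6-3=3, 6-5=1, 6-6=0, 6-8=-2
a = 8: 8-2=6, 8-3=5, 8-5=3, 8-6=2, 8-8=0
Collecting distinct values (and noting 0 appears from a-a):
A - A = {-6, -5, -4, -3, -2, -1, 0, 1, 2, 3, 4, 5, 6}
|A - A| = 13

A - A = {-6, -5, -4, -3, -2, -1, 0, 1, 2, 3, 4, 5, 6}


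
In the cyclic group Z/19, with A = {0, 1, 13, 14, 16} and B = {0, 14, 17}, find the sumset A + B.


Work in Z/19Z: reduce every sum a + b modulo 19.
Enumerate all 15 pairs:
a = 0: 0+0=0, 0+14=14, 0+17=17
a = 1: 1+0=1, 1+14=15, 1+17=18
a = 13: 13+0=13, 13+14=8, 13+17=11
a = 14: 14+0=14, 14+14=9, 14+17=12
a = 16: 16+0=16, 16+14=11, 16+17=14
Distinct residues collected: {0, 1, 8, 9, 11, 12, 13, 14, 15, 16, 17, 18}
|A + B| = 12 (out of 19 total residues).

A + B = {0, 1, 8, 9, 11, 12, 13, 14, 15, 16, 17, 18}


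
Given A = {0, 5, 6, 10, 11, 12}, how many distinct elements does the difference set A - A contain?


A - A = {a - a' : a, a' ∈ A}; |A| = 6.
Bounds: 2|A|-1 ≤ |A - A| ≤ |A|² - |A| + 1, i.e. 11 ≤ |A - A| ≤ 31.
Note: 0 ∈ A - A always (from a - a). The set is symmetric: if d ∈ A - A then -d ∈ A - A.
Enumerate nonzero differences d = a - a' with a > a' (then include -d):
Positive differences: {1, 2, 4, 5, 6, 7, 10, 11, 12}
Full difference set: {0} ∪ (positive diffs) ∪ (negative diffs).
|A - A| = 1 + 2·9 = 19 (matches direct enumeration: 19).

|A - A| = 19


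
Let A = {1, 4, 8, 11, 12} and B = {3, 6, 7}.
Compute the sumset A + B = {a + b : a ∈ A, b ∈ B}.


A + B = {a + b : a ∈ A, b ∈ B}.
Enumerate all |A|·|B| = 5·3 = 15 pairs (a, b) and collect distinct sums.
a = 1: 1+3=4, 1+6=7, 1+7=8
a = 4: 4+3=7, 4+6=10, 4+7=11
a = 8: 8+3=11, 8+6=14, 8+7=15
a = 11: 11+3=14, 11+6=17, 11+7=18
a = 12: 12+3=15, 12+6=18, 12+7=19
Collecting distinct sums: A + B = {4, 7, 8, 10, 11, 14, 15, 17, 18, 19}
|A + B| = 10

A + B = {4, 7, 8, 10, 11, 14, 15, 17, 18, 19}


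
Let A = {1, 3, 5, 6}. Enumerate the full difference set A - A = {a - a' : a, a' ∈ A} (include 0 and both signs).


A - A = {a - a' : a, a' ∈ A}.
Compute a - a' for each ordered pair (a, a'):
a = 1: 1-1=0, 1-3=-2, 1-5=-4, 1-6=-5
a = 3: 3-1=2, 3-3=0, 3-5=-2, 3-6=-3
a = 5: 5-1=4, 5-3=2, 5-5=0, 5-6=-1
a = 6: 6-1=5, 6-3=3, 6-5=1, 6-6=0
Collecting distinct values (and noting 0 appears from a-a):
A - A = {-5, -4, -3, -2, -1, 0, 1, 2, 3, 4, 5}
|A - A| = 11

A - A = {-5, -4, -3, -2, -1, 0, 1, 2, 3, 4, 5}


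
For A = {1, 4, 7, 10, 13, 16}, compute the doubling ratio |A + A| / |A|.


|A| = 6.
Compute A + A by enumerating all 36 pairs.
A + A = {2, 5, 8, 11, 14, 17, 20, 23, 26, 29, 32}, so |A + A| = 11.
K = |A + A| / |A| = 11/6 (already in lowest terms) ≈ 1.8333.
Reference: AP of size 6 gives K = 11/6 ≈ 1.8333; a fully generic set of size 6 gives K ≈ 3.5000.

|A| = 6, |A + A| = 11, K = 11/6.


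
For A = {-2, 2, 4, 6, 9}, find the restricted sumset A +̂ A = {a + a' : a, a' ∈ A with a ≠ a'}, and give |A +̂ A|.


Restricted sumset: A +̂ A = {a + a' : a ∈ A, a' ∈ A, a ≠ a'}.
Equivalently, take A + A and drop any sum 2a that is achievable ONLY as a + a for a ∈ A (i.e. sums representable only with equal summands).
Enumerate pairs (a, a') with a < a' (symmetric, so each unordered pair gives one sum; this covers all a ≠ a'):
  -2 + 2 = 0
  -2 + 4 = 2
  -2 + 6 = 4
  -2 + 9 = 7
  2 + 4 = 6
  2 + 6 = 8
  2 + 9 = 11
  4 + 6 = 10
  4 + 9 = 13
  6 + 9 = 15
Collected distinct sums: {0, 2, 4, 6, 7, 8, 10, 11, 13, 15}
|A +̂ A| = 10
(Reference bound: |A +̂ A| ≥ 2|A| - 3 for |A| ≥ 2, with |A| = 5 giving ≥ 7.)

|A +̂ A| = 10


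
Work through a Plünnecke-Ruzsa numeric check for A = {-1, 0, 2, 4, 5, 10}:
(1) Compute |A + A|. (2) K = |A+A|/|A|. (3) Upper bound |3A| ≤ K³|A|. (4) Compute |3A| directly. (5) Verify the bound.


|A| = 6.
Step 1: Compute A + A by enumerating all 36 pairs.
A + A = {-2, -1, 0, 1, 2, 3, 4, 5, 6, 7, 8, 9, 10, 12, 14, 15, 20}, so |A + A| = 17.
Step 2: Doubling constant K = |A + A|/|A| = 17/6 = 17/6 ≈ 2.8333.
Step 3: Plünnecke-Ruzsa gives |3A| ≤ K³·|A| = (2.8333)³ · 6 ≈ 136.4722.
Step 4: Compute 3A = A + A + A directly by enumerating all triples (a,b,c) ∈ A³; |3A| = 28.
Step 5: Check 28 ≤ 136.4722? Yes ✓.

K = 17/6, Plünnecke-Ruzsa bound K³|A| ≈ 136.4722, |3A| = 28, inequality holds.


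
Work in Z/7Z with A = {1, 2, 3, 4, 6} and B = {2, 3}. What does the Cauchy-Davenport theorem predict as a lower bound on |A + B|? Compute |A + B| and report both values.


Cauchy-Davenport: |A + B| ≥ min(p, |A| + |B| - 1) for A, B nonempty in Z/pZ.
|A| = 5, |B| = 2, p = 7.
CD lower bound = min(7, 5 + 2 - 1) = min(7, 6) = 6.
Compute A + B mod 7 directly:
a = 1: 1+2=3, 1+3=4
a = 2: 2+2=4, 2+3=5
a = 3: 3+2=5, 3+3=6
a = 4: 4+2=6, 4+3=0
a = 6: 6+2=1, 6+3=2
A + B = {0, 1, 2, 3, 4, 5, 6}, so |A + B| = 7.
Verify: 7 ≥ 6? Yes ✓.

CD lower bound = 6, actual |A + B| = 7.


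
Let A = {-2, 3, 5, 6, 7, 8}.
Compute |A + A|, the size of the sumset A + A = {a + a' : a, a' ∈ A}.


A + A = {a + a' : a, a' ∈ A}; |A| = 6.
General bounds: 2|A| - 1 ≤ |A + A| ≤ |A|(|A|+1)/2, i.e. 11 ≤ |A + A| ≤ 21.
Lower bound 2|A|-1 is attained iff A is an arithmetic progression.
Enumerate sums a + a' for a ≤ a' (symmetric, so this suffices):
a = -2: -2+-2=-4, -2+3=1, -2+5=3, -2+6=4, -2+7=5, -2+8=6
a = 3: 3+3=6, 3+5=8, 3+6=9, 3+7=10, 3+8=11
a = 5: 5+5=10, 5+6=11, 5+7=12, 5+8=13
a = 6: 6+6=12, 6+7=13, 6+8=14
a = 7: 7+7=14, 7+8=15
a = 8: 8+8=16
Distinct sums: {-4, 1, 3, 4, 5, 6, 8, 9, 10, 11, 12, 13, 14, 15, 16}
|A + A| = 15

|A + A| = 15


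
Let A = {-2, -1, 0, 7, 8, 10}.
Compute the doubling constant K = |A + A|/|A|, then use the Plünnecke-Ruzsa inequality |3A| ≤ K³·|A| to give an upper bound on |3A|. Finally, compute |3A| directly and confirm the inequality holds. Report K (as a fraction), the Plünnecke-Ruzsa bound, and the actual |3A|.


|A| = 6.
Step 1: Compute A + A by enumerating all 36 pairs.
A + A = {-4, -3, -2, -1, 0, 5, 6, 7, 8, 9, 10, 14, 15, 16, 17, 18, 20}, so |A + A| = 17.
Step 2: Doubling constant K = |A + A|/|A| = 17/6 = 17/6 ≈ 2.8333.
Step 3: Plünnecke-Ruzsa gives |3A| ≤ K³·|A| = (2.8333)³ · 6 ≈ 136.4722.
Step 4: Compute 3A = A + A + A directly by enumerating all triples (a,b,c) ∈ A³; |3A| = 33.
Step 5: Check 33 ≤ 136.4722? Yes ✓.

K = 17/6, Plünnecke-Ruzsa bound K³|A| ≈ 136.4722, |3A| = 33, inequality holds.


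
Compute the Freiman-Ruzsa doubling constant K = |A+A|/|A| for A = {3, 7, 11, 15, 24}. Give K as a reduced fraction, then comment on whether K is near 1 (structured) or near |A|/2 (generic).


|A| = 5.
Compute A + A by enumerating all 25 pairs.
A + A = {6, 10, 14, 18, 22, 26, 27, 30, 31, 35, 39, 48}, so |A + A| = 12.
K = |A + A| / |A| = 12/5 (already in lowest terms) ≈ 2.4000.
Reference: AP of size 5 gives K = 9/5 ≈ 1.8000; a fully generic set of size 5 gives K ≈ 3.0000.

|A| = 5, |A + A| = 12, K = 12/5.


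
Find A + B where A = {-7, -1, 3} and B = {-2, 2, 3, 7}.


A + B = {a + b : a ∈ A, b ∈ B}.
Enumerate all |A|·|B| = 3·4 = 12 pairs (a, b) and collect distinct sums.
a = -7: -7+-2=-9, -7+2=-5, -7+3=-4, -7+7=0
a = -1: -1+-2=-3, -1+2=1, -1+3=2, -1+7=6
a = 3: 3+-2=1, 3+2=5, 3+3=6, 3+7=10
Collecting distinct sums: A + B = {-9, -5, -4, -3, 0, 1, 2, 5, 6, 10}
|A + B| = 10

A + B = {-9, -5, -4, -3, 0, 1, 2, 5, 6, 10}


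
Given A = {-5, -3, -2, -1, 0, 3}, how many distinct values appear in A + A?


A + A = {a + a' : a, a' ∈ A}; |A| = 6.
General bounds: 2|A| - 1 ≤ |A + A| ≤ |A|(|A|+1)/2, i.e. 11 ≤ |A + A| ≤ 21.
Lower bound 2|A|-1 is attained iff A is an arithmetic progression.
Enumerate sums a + a' for a ≤ a' (symmetric, so this suffices):
a = -5: -5+-5=-10, -5+-3=-8, -5+-2=-7, -5+-1=-6, -5+0=-5, -5+3=-2
a = -3: -3+-3=-6, -3+-2=-5, -3+-1=-4, -3+0=-3, -3+3=0
a = -2: -2+-2=-4, -2+-1=-3, -2+0=-2, -2+3=1
a = -1: -1+-1=-2, -1+0=-1, -1+3=2
a = 0: 0+0=0, 0+3=3
a = 3: 3+3=6
Distinct sums: {-10, -8, -7, -6, -5, -4, -3, -2, -1, 0, 1, 2, 3, 6}
|A + A| = 14

|A + A| = 14


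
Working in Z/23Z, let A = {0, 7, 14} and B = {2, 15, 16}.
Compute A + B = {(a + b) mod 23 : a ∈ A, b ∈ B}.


Work in Z/23Z: reduce every sum a + b modulo 23.
Enumerate all 9 pairs:
a = 0: 0+2=2, 0+15=15, 0+16=16
a = 7: 7+2=9, 7+15=22, 7+16=0
a = 14: 14+2=16, 14+15=6, 14+16=7
Distinct residues collected: {0, 2, 6, 7, 9, 15, 16, 22}
|A + B| = 8 (out of 23 total residues).

A + B = {0, 2, 6, 7, 9, 15, 16, 22}


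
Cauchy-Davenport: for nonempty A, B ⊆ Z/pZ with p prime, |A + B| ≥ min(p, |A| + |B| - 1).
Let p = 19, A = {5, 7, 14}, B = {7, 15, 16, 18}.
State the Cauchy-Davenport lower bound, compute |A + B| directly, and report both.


Cauchy-Davenport: |A + B| ≥ min(p, |A| + |B| - 1) for A, B nonempty in Z/pZ.
|A| = 3, |B| = 4, p = 19.
CD lower bound = min(19, 3 + 4 - 1) = min(19, 6) = 6.
Compute A + B mod 19 directly:
a = 5: 5+7=12, 5+15=1, 5+16=2, 5+18=4
a = 7: 7+7=14, 7+15=3, 7+16=4, 7+18=6
a = 14: 14+7=2, 14+15=10, 14+16=11, 14+18=13
A + B = {1, 2, 3, 4, 6, 10, 11, 12, 13, 14}, so |A + B| = 10.
Verify: 10 ≥ 6? Yes ✓.

CD lower bound = 6, actual |A + B| = 10.


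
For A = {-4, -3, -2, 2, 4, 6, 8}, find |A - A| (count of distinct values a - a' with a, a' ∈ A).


A - A = {a - a' : a, a' ∈ A}; |A| = 7.
Bounds: 2|A|-1 ≤ |A - A| ≤ |A|² - |A| + 1, i.e. 13 ≤ |A - A| ≤ 43.
Note: 0 ∈ A - A always (from a - a). The set is symmetric: if d ∈ A - A then -d ∈ A - A.
Enumerate nonzero differences d = a - a' with a > a' (then include -d):
Positive differences: {1, 2, 4, 5, 6, 7, 8, 9, 10, 11, 12}
Full difference set: {0} ∪ (positive diffs) ∪ (negative diffs).
|A - A| = 1 + 2·11 = 23 (matches direct enumeration: 23).

|A - A| = 23


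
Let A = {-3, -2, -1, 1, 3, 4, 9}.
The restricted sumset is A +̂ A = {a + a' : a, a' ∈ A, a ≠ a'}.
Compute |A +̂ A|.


Restricted sumset: A +̂ A = {a + a' : a ∈ A, a' ∈ A, a ≠ a'}.
Equivalently, take A + A and drop any sum 2a that is achievable ONLY as a + a for a ∈ A (i.e. sums representable only with equal summands).
Enumerate pairs (a, a') with a < a' (symmetric, so each unordered pair gives one sum; this covers all a ≠ a'):
  -3 + -2 = -5
  -3 + -1 = -4
  -3 + 1 = -2
  -3 + 3 = 0
  -3 + 4 = 1
  -3 + 9 = 6
  -2 + -1 = -3
  -2 + 1 = -1
  -2 + 3 = 1
  -2 + 4 = 2
  -2 + 9 = 7
  -1 + 1 = 0
  -1 + 3 = 2
  -1 + 4 = 3
  -1 + 9 = 8
  1 + 3 = 4
  1 + 4 = 5
  1 + 9 = 10
  3 + 4 = 7
  3 + 9 = 12
  4 + 9 = 13
Collected distinct sums: {-5, -4, -3, -2, -1, 0, 1, 2, 3, 4, 5, 6, 7, 8, 10, 12, 13}
|A +̂ A| = 17
(Reference bound: |A +̂ A| ≥ 2|A| - 3 for |A| ≥ 2, with |A| = 7 giving ≥ 11.)

|A +̂ A| = 17


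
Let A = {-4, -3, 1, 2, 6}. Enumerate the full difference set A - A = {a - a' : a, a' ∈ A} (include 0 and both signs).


A - A = {a - a' : a, a' ∈ A}.
Compute a - a' for each ordered pair (a, a'):
a = -4: -4--4=0, -4--3=-1, -4-1=-5, -4-2=-6, -4-6=-10
a = -3: -3--4=1, -3--3=0, -3-1=-4, -3-2=-5, -3-6=-9
a = 1: 1--4=5, 1--3=4, 1-1=0, 1-2=-1, 1-6=-5
a = 2: 2--4=6, 2--3=5, 2-1=1, 2-2=0, 2-6=-4
a = 6: 6--4=10, 6--3=9, 6-1=5, 6-2=4, 6-6=0
Collecting distinct values (and noting 0 appears from a-a):
A - A = {-10, -9, -6, -5, -4, -1, 0, 1, 4, 5, 6, 9, 10}
|A - A| = 13

A - A = {-10, -9, -6, -5, -4, -1, 0, 1, 4, 5, 6, 9, 10}


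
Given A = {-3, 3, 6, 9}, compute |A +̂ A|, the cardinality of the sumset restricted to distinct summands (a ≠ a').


Restricted sumset: A +̂ A = {a + a' : a ∈ A, a' ∈ A, a ≠ a'}.
Equivalently, take A + A and drop any sum 2a that is achievable ONLY as a + a for a ∈ A (i.e. sums representable only with equal summands).
Enumerate pairs (a, a') with a < a' (symmetric, so each unordered pair gives one sum; this covers all a ≠ a'):
  -3 + 3 = 0
  -3 + 6 = 3
  -3 + 9 = 6
  3 + 6 = 9
  3 + 9 = 12
  6 + 9 = 15
Collected distinct sums: {0, 3, 6, 9, 12, 15}
|A +̂ A| = 6
(Reference bound: |A +̂ A| ≥ 2|A| - 3 for |A| ≥ 2, with |A| = 4 giving ≥ 5.)

|A +̂ A| = 6


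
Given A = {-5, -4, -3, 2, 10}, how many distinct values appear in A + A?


A + A = {a + a' : a, a' ∈ A}; |A| = 5.
General bounds: 2|A| - 1 ≤ |A + A| ≤ |A|(|A|+1)/2, i.e. 9 ≤ |A + A| ≤ 15.
Lower bound 2|A|-1 is attained iff A is an arithmetic progression.
Enumerate sums a + a' for a ≤ a' (symmetric, so this suffices):
a = -5: -5+-5=-10, -5+-4=-9, -5+-3=-8, -5+2=-3, -5+10=5
a = -4: -4+-4=-8, -4+-3=-7, -4+2=-2, -4+10=6
a = -3: -3+-3=-6, -3+2=-1, -3+10=7
a = 2: 2+2=4, 2+10=12
a = 10: 10+10=20
Distinct sums: {-10, -9, -8, -7, -6, -3, -2, -1, 4, 5, 6, 7, 12, 20}
|A + A| = 14

|A + A| = 14


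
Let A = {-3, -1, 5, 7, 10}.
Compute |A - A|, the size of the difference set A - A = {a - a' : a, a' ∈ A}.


A - A = {a - a' : a, a' ∈ A}; |A| = 5.
Bounds: 2|A|-1 ≤ |A - A| ≤ |A|² - |A| + 1, i.e. 9 ≤ |A - A| ≤ 21.
Note: 0 ∈ A - A always (from a - a). The set is symmetric: if d ∈ A - A then -d ∈ A - A.
Enumerate nonzero differences d = a - a' with a > a' (then include -d):
Positive differences: {2, 3, 5, 6, 8, 10, 11, 13}
Full difference set: {0} ∪ (positive diffs) ∪ (negative diffs).
|A - A| = 1 + 2·8 = 17 (matches direct enumeration: 17).

|A - A| = 17


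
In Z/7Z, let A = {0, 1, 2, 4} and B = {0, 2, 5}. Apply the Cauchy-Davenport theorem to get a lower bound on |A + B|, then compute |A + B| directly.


Cauchy-Davenport: |A + B| ≥ min(p, |A| + |B| - 1) for A, B nonempty in Z/pZ.
|A| = 4, |B| = 3, p = 7.
CD lower bound = min(7, 4 + 3 - 1) = min(7, 6) = 6.
Compute A + B mod 7 directly:
a = 0: 0+0=0, 0+2=2, 0+5=5
a = 1: 1+0=1, 1+2=3, 1+5=6
a = 2: 2+0=2, 2+2=4, 2+5=0
a = 4: 4+0=4, 4+2=6, 4+5=2
A + B = {0, 1, 2, 3, 4, 5, 6}, so |A + B| = 7.
Verify: 7 ≥ 6? Yes ✓.

CD lower bound = 6, actual |A + B| = 7.


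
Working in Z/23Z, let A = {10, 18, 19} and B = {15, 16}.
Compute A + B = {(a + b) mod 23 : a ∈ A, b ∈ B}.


Work in Z/23Z: reduce every sum a + b modulo 23.
Enumerate all 6 pairs:
a = 10: 10+15=2, 10+16=3
a = 18: 18+15=10, 18+16=11
a = 19: 19+15=11, 19+16=12
Distinct residues collected: {2, 3, 10, 11, 12}
|A + B| = 5 (out of 23 total residues).

A + B = {2, 3, 10, 11, 12}


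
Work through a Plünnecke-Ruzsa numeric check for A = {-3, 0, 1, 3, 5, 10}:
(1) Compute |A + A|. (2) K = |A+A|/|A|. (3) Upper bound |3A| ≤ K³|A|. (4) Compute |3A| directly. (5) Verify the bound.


|A| = 6.
Step 1: Compute A + A by enumerating all 36 pairs.
A + A = {-6, -3, -2, 0, 1, 2, 3, 4, 5, 6, 7, 8, 10, 11, 13, 15, 20}, so |A + A| = 17.
Step 2: Doubling constant K = |A + A|/|A| = 17/6 = 17/6 ≈ 2.8333.
Step 3: Plünnecke-Ruzsa gives |3A| ≤ K³·|A| = (2.8333)³ · 6 ≈ 136.4722.
Step 4: Compute 3A = A + A + A directly by enumerating all triples (a,b,c) ∈ A³; |3A| = 30.
Step 5: Check 30 ≤ 136.4722? Yes ✓.

K = 17/6, Plünnecke-Ruzsa bound K³|A| ≈ 136.4722, |3A| = 30, inequality holds.


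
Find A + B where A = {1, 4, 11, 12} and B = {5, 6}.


A + B = {a + b : a ∈ A, b ∈ B}.
Enumerate all |A|·|B| = 4·2 = 8 pairs (a, b) and collect distinct sums.
a = 1: 1+5=6, 1+6=7
a = 4: 4+5=9, 4+6=10
a = 11: 11+5=16, 11+6=17
a = 12: 12+5=17, 12+6=18
Collecting distinct sums: A + B = {6, 7, 9, 10, 16, 17, 18}
|A + B| = 7

A + B = {6, 7, 9, 10, 16, 17, 18}


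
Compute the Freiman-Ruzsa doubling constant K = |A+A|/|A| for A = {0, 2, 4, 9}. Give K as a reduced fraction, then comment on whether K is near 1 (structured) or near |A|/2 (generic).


|A| = 4.
Compute A + A by enumerating all 16 pairs.
A + A = {0, 2, 4, 6, 8, 9, 11, 13, 18}, so |A + A| = 9.
K = |A + A| / |A| = 9/4 (already in lowest terms) ≈ 2.2500.
Reference: AP of size 4 gives K = 7/4 ≈ 1.7500; a fully generic set of size 4 gives K ≈ 2.5000.

|A| = 4, |A + A| = 9, K = 9/4.


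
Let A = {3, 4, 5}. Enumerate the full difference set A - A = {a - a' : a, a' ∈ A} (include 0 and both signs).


A - A = {a - a' : a, a' ∈ A}.
Compute a - a' for each ordered pair (a, a'):
a = 3: 3-3=0, 3-4=-1, 3-5=-2
a = 4: 4-3=1, 4-4=0, 4-5=-1
a = 5: 5-3=2, 5-4=1, 5-5=0
Collecting distinct values (and noting 0 appears from a-a):
A - A = {-2, -1, 0, 1, 2}
|A - A| = 5

A - A = {-2, -1, 0, 1, 2}


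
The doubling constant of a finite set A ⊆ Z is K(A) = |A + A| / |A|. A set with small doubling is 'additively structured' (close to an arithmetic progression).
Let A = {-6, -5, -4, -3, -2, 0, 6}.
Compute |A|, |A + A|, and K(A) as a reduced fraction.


|A| = 7.
Compute A + A by enumerating all 49 pairs.
A + A = {-12, -11, -10, -9, -8, -7, -6, -5, -4, -3, -2, 0, 1, 2, 3, 4, 6, 12}, so |A + A| = 18.
K = |A + A| / |A| = 18/7 (already in lowest terms) ≈ 2.5714.
Reference: AP of size 7 gives K = 13/7 ≈ 1.8571; a fully generic set of size 7 gives K ≈ 4.0000.

|A| = 7, |A + A| = 18, K = 18/7.


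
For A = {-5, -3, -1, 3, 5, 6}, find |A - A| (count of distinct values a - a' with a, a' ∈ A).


A - A = {a - a' : a, a' ∈ A}; |A| = 6.
Bounds: 2|A|-1 ≤ |A - A| ≤ |A|² - |A| + 1, i.e. 11 ≤ |A - A| ≤ 31.
Note: 0 ∈ A - A always (from a - a). The set is symmetric: if d ∈ A - A then -d ∈ A - A.
Enumerate nonzero differences d = a - a' with a > a' (then include -d):
Positive differences: {1, 2, 3, 4, 6, 7, 8, 9, 10, 11}
Full difference set: {0} ∪ (positive diffs) ∪ (negative diffs).
|A - A| = 1 + 2·10 = 21 (matches direct enumeration: 21).

|A - A| = 21


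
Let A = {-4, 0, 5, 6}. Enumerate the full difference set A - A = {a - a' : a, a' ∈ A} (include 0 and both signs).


A - A = {a - a' : a, a' ∈ A}.
Compute a - a' for each ordered pair (a, a'):
a = -4: -4--4=0, -4-0=-4, -4-5=-9, -4-6=-10
a = 0: 0--4=4, 0-0=0, 0-5=-5, 0-6=-6
a = 5: 5--4=9, 5-0=5, 5-5=0, 5-6=-1
a = 6: 6--4=10, 6-0=6, 6-5=1, 6-6=0
Collecting distinct values (and noting 0 appears from a-a):
A - A = {-10, -9, -6, -5, -4, -1, 0, 1, 4, 5, 6, 9, 10}
|A - A| = 13

A - A = {-10, -9, -6, -5, -4, -1, 0, 1, 4, 5, 6, 9, 10}


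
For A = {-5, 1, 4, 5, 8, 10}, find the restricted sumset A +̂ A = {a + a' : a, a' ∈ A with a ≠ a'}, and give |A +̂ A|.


Restricted sumset: A +̂ A = {a + a' : a ∈ A, a' ∈ A, a ≠ a'}.
Equivalently, take A + A and drop any sum 2a that is achievable ONLY as a + a for a ∈ A (i.e. sums representable only with equal summands).
Enumerate pairs (a, a') with a < a' (symmetric, so each unordered pair gives one sum; this covers all a ≠ a'):
  -5 + 1 = -4
  -5 + 4 = -1
  -5 + 5 = 0
  -5 + 8 = 3
  -5 + 10 = 5
  1 + 4 = 5
  1 + 5 = 6
  1 + 8 = 9
  1 + 10 = 11
  4 + 5 = 9
  4 + 8 = 12
  4 + 10 = 14
  5 + 8 = 13
  5 + 10 = 15
  8 + 10 = 18
Collected distinct sums: {-4, -1, 0, 3, 5, 6, 9, 11, 12, 13, 14, 15, 18}
|A +̂ A| = 13
(Reference bound: |A +̂ A| ≥ 2|A| - 3 for |A| ≥ 2, with |A| = 6 giving ≥ 9.)

|A +̂ A| = 13


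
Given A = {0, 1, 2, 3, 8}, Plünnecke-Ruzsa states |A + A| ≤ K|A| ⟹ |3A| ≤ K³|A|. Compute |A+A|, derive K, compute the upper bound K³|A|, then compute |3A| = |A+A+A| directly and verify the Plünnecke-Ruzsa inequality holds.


|A| = 5.
Step 1: Compute A + A by enumerating all 25 pairs.
A + A = {0, 1, 2, 3, 4, 5, 6, 8, 9, 10, 11, 16}, so |A + A| = 12.
Step 2: Doubling constant K = |A + A|/|A| = 12/5 = 12/5 ≈ 2.4000.
Step 3: Plünnecke-Ruzsa gives |3A| ≤ K³·|A| = (2.4000)³ · 5 ≈ 69.1200.
Step 4: Compute 3A = A + A + A directly by enumerating all triples (a,b,c) ∈ A³; |3A| = 20.
Step 5: Check 20 ≤ 69.1200? Yes ✓.

K = 12/5, Plünnecke-Ruzsa bound K³|A| ≈ 69.1200, |3A| = 20, inequality holds.


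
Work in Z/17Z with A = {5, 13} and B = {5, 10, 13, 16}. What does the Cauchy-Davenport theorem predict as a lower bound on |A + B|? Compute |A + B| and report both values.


Cauchy-Davenport: |A + B| ≥ min(p, |A| + |B| - 1) for A, B nonempty in Z/pZ.
|A| = 2, |B| = 4, p = 17.
CD lower bound = min(17, 2 + 4 - 1) = min(17, 5) = 5.
Compute A + B mod 17 directly:
a = 5: 5+5=10, 5+10=15, 5+13=1, 5+16=4
a = 13: 13+5=1, 13+10=6, 13+13=9, 13+16=12
A + B = {1, 4, 6, 9, 10, 12, 15}, so |A + B| = 7.
Verify: 7 ≥ 5? Yes ✓.

CD lower bound = 5, actual |A + B| = 7.


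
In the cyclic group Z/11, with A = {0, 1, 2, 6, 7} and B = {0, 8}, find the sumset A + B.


Work in Z/11Z: reduce every sum a + b modulo 11.
Enumerate all 10 pairs:
a = 0: 0+0=0, 0+8=8
a = 1: 1+0=1, 1+8=9
a = 2: 2+0=2, 2+8=10
a = 6: 6+0=6, 6+8=3
a = 7: 7+0=7, 7+8=4
Distinct residues collected: {0, 1, 2, 3, 4, 6, 7, 8, 9, 10}
|A + B| = 10 (out of 11 total residues).

A + B = {0, 1, 2, 3, 4, 6, 7, 8, 9, 10}


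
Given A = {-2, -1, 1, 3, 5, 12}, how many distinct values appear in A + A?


A + A = {a + a' : a, a' ∈ A}; |A| = 6.
General bounds: 2|A| - 1 ≤ |A + A| ≤ |A|(|A|+1)/2, i.e. 11 ≤ |A + A| ≤ 21.
Lower bound 2|A|-1 is attained iff A is an arithmetic progression.
Enumerate sums a + a' for a ≤ a' (symmetric, so this suffices):
a = -2: -2+-2=-4, -2+-1=-3, -2+1=-1, -2+3=1, -2+5=3, -2+12=10
a = -1: -1+-1=-2, -1+1=0, -1+3=2, -1+5=4, -1+12=11
a = 1: 1+1=2, 1+3=4, 1+5=6, 1+12=13
a = 3: 3+3=6, 3+5=8, 3+12=15
a = 5: 5+5=10, 5+12=17
a = 12: 12+12=24
Distinct sums: {-4, -3, -2, -1, 0, 1, 2, 3, 4, 6, 8, 10, 11, 13, 15, 17, 24}
|A + A| = 17

|A + A| = 17


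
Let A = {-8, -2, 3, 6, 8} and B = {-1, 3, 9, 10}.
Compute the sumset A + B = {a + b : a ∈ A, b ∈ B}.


A + B = {a + b : a ∈ A, b ∈ B}.
Enumerate all |A|·|B| = 5·4 = 20 pairs (a, b) and collect distinct sums.
a = -8: -8+-1=-9, -8+3=-5, -8+9=1, -8+10=2
a = -2: -2+-1=-3, -2+3=1, -2+9=7, -2+10=8
a = 3: 3+-1=2, 3+3=6, 3+9=12, 3+10=13
a = 6: 6+-1=5, 6+3=9, 6+9=15, 6+10=16
a = 8: 8+-1=7, 8+3=11, 8+9=17, 8+10=18
Collecting distinct sums: A + B = {-9, -5, -3, 1, 2, 5, 6, 7, 8, 9, 11, 12, 13, 15, 16, 17, 18}
|A + B| = 17

A + B = {-9, -5, -3, 1, 2, 5, 6, 7, 8, 9, 11, 12, 13, 15, 16, 17, 18}


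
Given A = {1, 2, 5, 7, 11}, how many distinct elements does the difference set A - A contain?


A - A = {a - a' : a, a' ∈ A}; |A| = 5.
Bounds: 2|A|-1 ≤ |A - A| ≤ |A|² - |A| + 1, i.e. 9 ≤ |A - A| ≤ 21.
Note: 0 ∈ A - A always (from a - a). The set is symmetric: if d ∈ A - A then -d ∈ A - A.
Enumerate nonzero differences d = a - a' with a > a' (then include -d):
Positive differences: {1, 2, 3, 4, 5, 6, 9, 10}
Full difference set: {0} ∪ (positive diffs) ∪ (negative diffs).
|A - A| = 1 + 2·8 = 17 (matches direct enumeration: 17).

|A - A| = 17


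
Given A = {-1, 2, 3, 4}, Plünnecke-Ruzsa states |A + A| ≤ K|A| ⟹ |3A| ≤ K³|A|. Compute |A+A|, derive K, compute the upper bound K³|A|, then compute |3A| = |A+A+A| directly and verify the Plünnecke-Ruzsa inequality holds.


|A| = 4.
Step 1: Compute A + A by enumerating all 16 pairs.
A + A = {-2, 1, 2, 3, 4, 5, 6, 7, 8}, so |A + A| = 9.
Step 2: Doubling constant K = |A + A|/|A| = 9/4 = 9/4 ≈ 2.2500.
Step 3: Plünnecke-Ruzsa gives |3A| ≤ K³·|A| = (2.2500)³ · 4 ≈ 45.5625.
Step 4: Compute 3A = A + A + A directly by enumerating all triples (a,b,c) ∈ A³; |3A| = 14.
Step 5: Check 14 ≤ 45.5625? Yes ✓.

K = 9/4, Plünnecke-Ruzsa bound K³|A| ≈ 45.5625, |3A| = 14, inequality holds.


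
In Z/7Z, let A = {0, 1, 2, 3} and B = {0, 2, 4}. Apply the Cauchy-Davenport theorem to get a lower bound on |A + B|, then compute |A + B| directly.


Cauchy-Davenport: |A + B| ≥ min(p, |A| + |B| - 1) for A, B nonempty in Z/pZ.
|A| = 4, |B| = 3, p = 7.
CD lower bound = min(7, 4 + 3 - 1) = min(7, 6) = 6.
Compute A + B mod 7 directly:
a = 0: 0+0=0, 0+2=2, 0+4=4
a = 1: 1+0=1, 1+2=3, 1+4=5
a = 2: 2+0=2, 2+2=4, 2+4=6
a = 3: 3+0=3, 3+2=5, 3+4=0
A + B = {0, 1, 2, 3, 4, 5, 6}, so |A + B| = 7.
Verify: 7 ≥ 6? Yes ✓.

CD lower bound = 6, actual |A + B| = 7.


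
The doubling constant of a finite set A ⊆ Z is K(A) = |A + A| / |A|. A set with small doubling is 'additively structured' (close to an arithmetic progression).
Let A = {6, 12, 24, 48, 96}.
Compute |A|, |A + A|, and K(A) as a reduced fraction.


|A| = 5.
Compute A + A by enumerating all 25 pairs.
A + A = {12, 18, 24, 30, 36, 48, 54, 60, 72, 96, 102, 108, 120, 144, 192}, so |A + A| = 15.
K = |A + A| / |A| = 15/5 = 3/1 ≈ 3.0000.
Reference: AP of size 5 gives K = 9/5 ≈ 1.8000; a fully generic set of size 5 gives K ≈ 3.0000.

|A| = 5, |A + A| = 15, K = 15/5 = 3/1.


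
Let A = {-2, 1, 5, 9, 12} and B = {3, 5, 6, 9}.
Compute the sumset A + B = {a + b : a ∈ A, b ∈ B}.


A + B = {a + b : a ∈ A, b ∈ B}.
Enumerate all |A|·|B| = 5·4 = 20 pairs (a, b) and collect distinct sums.
a = -2: -2+3=1, -2+5=3, -2+6=4, -2+9=7
a = 1: 1+3=4, 1+5=6, 1+6=7, 1+9=10
a = 5: 5+3=8, 5+5=10, 5+6=11, 5+9=14
a = 9: 9+3=12, 9+5=14, 9+6=15, 9+9=18
a = 12: 12+3=15, 12+5=17, 12+6=18, 12+9=21
Collecting distinct sums: A + B = {1, 3, 4, 6, 7, 8, 10, 11, 12, 14, 15, 17, 18, 21}
|A + B| = 14

A + B = {1, 3, 4, 6, 7, 8, 10, 11, 12, 14, 15, 17, 18, 21}


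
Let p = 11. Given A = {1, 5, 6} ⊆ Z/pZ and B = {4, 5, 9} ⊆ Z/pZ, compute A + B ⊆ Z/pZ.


Work in Z/11Z: reduce every sum a + b modulo 11.
Enumerate all 9 pairs:
a = 1: 1+4=5, 1+5=6, 1+9=10
a = 5: 5+4=9, 5+5=10, 5+9=3
a = 6: 6+4=10, 6+5=0, 6+9=4
Distinct residues collected: {0, 3, 4, 5, 6, 9, 10}
|A + B| = 7 (out of 11 total residues).

A + B = {0, 3, 4, 5, 6, 9, 10}


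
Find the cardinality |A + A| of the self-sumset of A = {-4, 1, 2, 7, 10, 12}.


A + A = {a + a' : a, a' ∈ A}; |A| = 6.
General bounds: 2|A| - 1 ≤ |A + A| ≤ |A|(|A|+1)/2, i.e. 11 ≤ |A + A| ≤ 21.
Lower bound 2|A|-1 is attained iff A is an arithmetic progression.
Enumerate sums a + a' for a ≤ a' (symmetric, so this suffices):
a = -4: -4+-4=-8, -4+1=-3, -4+2=-2, -4+7=3, -4+10=6, -4+12=8
a = 1: 1+1=2, 1+2=3, 1+7=8, 1+10=11, 1+12=13
a = 2: 2+2=4, 2+7=9, 2+10=12, 2+12=14
a = 7: 7+7=14, 7+10=17, 7+12=19
a = 10: 10+10=20, 10+12=22
a = 12: 12+12=24
Distinct sums: {-8, -3, -2, 2, 3, 4, 6, 8, 9, 11, 12, 13, 14, 17, 19, 20, 22, 24}
|A + A| = 18

|A + A| = 18
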